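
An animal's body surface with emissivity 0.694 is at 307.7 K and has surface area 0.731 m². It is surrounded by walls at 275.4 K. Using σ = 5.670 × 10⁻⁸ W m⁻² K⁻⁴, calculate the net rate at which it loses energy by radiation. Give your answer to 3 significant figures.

Net loss ≈ 92.4 W

Area A = 0.731 m².
Net radiated power P_net = εσA(T⁴ − T₀⁴) = 0.694×5.670×10⁻⁸×0.731×(307.7⁴ − 275.4⁴).
T⁴ − T₀⁴ = 8.96417×10⁹ − 5.75249×10⁹ = 3.21168×10⁹ K⁴, so P_net = 92.4 W.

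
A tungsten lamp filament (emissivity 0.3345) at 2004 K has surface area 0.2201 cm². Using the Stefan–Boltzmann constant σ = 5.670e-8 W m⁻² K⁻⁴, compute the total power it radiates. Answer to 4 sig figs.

P ≈ 6.733 W

Area A = 0.2201 cm² = 2.201×10⁻⁵ m².
P = εσAT⁴ = 0.3345 × 5.670×10⁻⁸ × 2.201×10⁻⁵ × (2004)⁴ = 6.733 W.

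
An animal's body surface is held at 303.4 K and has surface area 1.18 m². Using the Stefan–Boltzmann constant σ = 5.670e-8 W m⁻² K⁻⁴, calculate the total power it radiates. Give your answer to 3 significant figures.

Area A = 1.18 m².
P = σAT⁴ = 5.670×10⁻⁸ × 1.18 × (303.4)⁴ = 567 W.

P ≈ 567 W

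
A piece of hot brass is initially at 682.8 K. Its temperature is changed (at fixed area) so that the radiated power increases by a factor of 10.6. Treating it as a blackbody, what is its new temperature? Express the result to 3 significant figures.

P ∝ T⁴, so T₂/T₁ = (P₂/P₁)^(1/4) = (10.6)^(1/4) = 1.80437.
T₂ = 682.8 × 1.80437 = 1.23×10³ K.

T₂ ≈ 1.23×10³ K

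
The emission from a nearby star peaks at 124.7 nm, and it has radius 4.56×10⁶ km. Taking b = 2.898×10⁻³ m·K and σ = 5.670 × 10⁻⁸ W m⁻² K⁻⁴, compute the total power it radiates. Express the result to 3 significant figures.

P ≈ 4.32×10³⁰ W

Wien's law: T = b/λ_max = 2.898×10⁻³/1.247×10⁻⁷ = 23239.8 K.
Surface area A = 4πR² = 4π(4.56×10⁹ m)² = 2.61300×10²⁰ m².
Then P = σAT⁴ = 5.670×10⁻⁸×2.61300×10²⁰×(23239.8)⁴ = 4.32×10³⁰ W.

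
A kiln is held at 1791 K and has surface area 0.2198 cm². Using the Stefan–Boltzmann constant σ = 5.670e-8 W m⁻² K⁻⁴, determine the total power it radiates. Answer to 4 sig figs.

Area A = 0.2198 cm² = 2.198×10⁻⁵ m².
P = σAT⁴ = 5.670×10⁻⁸ × 2.198×10⁻⁵ × (1791)⁴ = 12.82 W.

P ≈ 12.82 W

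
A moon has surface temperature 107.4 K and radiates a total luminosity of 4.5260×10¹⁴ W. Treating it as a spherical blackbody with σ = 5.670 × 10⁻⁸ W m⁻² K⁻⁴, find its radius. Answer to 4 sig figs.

R ≈ 2.185×10⁶ m

L = 4πR²σT⁴ ⇒ R = √(L/(4πσT⁴)).
σT⁴ = 7.54397 W/m², so R = √(4.5260×10¹⁴/(4π×7.54397)) = 2.185×10⁶ m.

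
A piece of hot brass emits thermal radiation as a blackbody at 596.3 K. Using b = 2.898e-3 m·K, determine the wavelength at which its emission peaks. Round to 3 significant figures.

λ_max ≈ 4.86 μm

Wien's displacement law: λ_max = b/T = (2.898×10⁻³ m·K)/(596.3 K) = 4.860×10⁻⁶ m.
That is 4.86 μm, in the infrared range.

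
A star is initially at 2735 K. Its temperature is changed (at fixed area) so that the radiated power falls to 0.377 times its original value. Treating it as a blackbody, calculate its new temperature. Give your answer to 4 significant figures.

T₂ ≈ 2143 K

P ∝ T⁴, so T₂/T₁ = (P₂/P₁)^(1/4) = (0.377)^(1/4) = 0.783584.
T₂ = 2735 × 0.783584 = 2143 K.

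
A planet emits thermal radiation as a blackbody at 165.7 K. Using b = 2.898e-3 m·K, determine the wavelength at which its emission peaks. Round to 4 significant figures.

Wien's displacement law: λ_max = b/T = (2.898×10⁻³ m·K)/(165.7 K) = 1.7489×10⁻⁵ m.
That is 17.49 μm, in the infrared range.

λ_max ≈ 17.49 μm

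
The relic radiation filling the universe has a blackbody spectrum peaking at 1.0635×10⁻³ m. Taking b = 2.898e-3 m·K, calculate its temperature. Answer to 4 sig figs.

T ≈ 2.725 K

Wien's law gives T = b/λ_max = (2.898×10⁻³ m·K)/(1.0635×10⁻³ m) = 2.725 K.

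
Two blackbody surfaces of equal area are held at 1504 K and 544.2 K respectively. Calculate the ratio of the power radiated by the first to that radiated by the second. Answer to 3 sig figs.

P₁/P₂ ≈ 58.3

With equal areas, P₁/P₂ = (T₁/T₂)⁴ = (1504/544.2)⁴ = 58.3.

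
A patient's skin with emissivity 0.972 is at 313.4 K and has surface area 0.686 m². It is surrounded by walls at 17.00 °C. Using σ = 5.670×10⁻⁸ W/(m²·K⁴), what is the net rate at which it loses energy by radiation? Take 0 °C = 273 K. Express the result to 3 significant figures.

Net loss ≈ 97.3 W

Surroundings: T = 17.00 °C + 273 = 290.00 K.
Area A = 0.686 m².
Net radiated power P_net = εσA(T⁴ − T₀⁴) = 0.972×5.670×10⁻⁸×0.686×(313.4⁴ − 290.00⁴).
T⁴ − T₀⁴ = 9.64708×10⁹ − 7.07281×10⁹ = 2.57427×10⁹ K⁴, so P_net = 97.3 W.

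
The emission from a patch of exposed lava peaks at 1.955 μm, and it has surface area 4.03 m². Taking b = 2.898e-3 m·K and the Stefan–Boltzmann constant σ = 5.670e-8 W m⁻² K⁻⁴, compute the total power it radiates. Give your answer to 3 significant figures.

Wien's law: T = b/λ_max = 2.898×10⁻³/1.955×10⁻⁶ = 1482.35 K.
Area A = 4.03 m².
Then P = σAT⁴ = 5.670×10⁻⁸×4.03×(1482.35)⁴ = 1.10×10⁶ W.

P ≈ 1.10×10⁶ W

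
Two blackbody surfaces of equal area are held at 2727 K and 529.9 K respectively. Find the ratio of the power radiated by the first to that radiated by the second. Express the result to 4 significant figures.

With equal areas, P₁/P₂ = (T₁/T₂)⁴ = (2727/529.9)⁴ = 701.4.

P₁/P₂ ≈ 701.4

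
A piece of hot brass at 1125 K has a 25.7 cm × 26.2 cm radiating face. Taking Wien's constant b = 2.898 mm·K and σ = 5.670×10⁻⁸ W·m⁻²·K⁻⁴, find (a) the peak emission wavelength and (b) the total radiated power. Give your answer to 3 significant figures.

(a) λ_max = b/T = 2.898×10⁻³/1125 = 2.576×10⁻⁶ m = 2.58×10³ nm.
Area A = 0.257 × 0.262 = 0.067334 m².
(b) P = σAT⁴ = 5.670×10⁻⁸×0.067334×(1125)⁴ = 6.12×10³ W.

λ_max ≈ 2.58×10³ nm; P ≈ 6.12×10³ W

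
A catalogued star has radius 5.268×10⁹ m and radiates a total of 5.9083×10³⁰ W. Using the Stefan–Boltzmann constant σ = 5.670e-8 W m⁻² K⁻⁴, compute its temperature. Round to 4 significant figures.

Surface area A = 4πR² = 4π(5.268×10⁹ m)² = 3.48740×10²⁰ m².
P = σAT⁴ ⇒ T = (P/(σA))^(1/4) = (5.9083×10³⁰/(5.670×10⁻⁸×3.48740×10²⁰))^(1/4) = 2.338×10⁴ K.

T ≈ 2.338×10⁴ K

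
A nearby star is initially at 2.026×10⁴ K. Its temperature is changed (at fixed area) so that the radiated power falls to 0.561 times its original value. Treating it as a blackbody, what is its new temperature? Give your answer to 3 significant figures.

T₂ ≈ 1.75×10⁴ K

P ∝ T⁴, so T₂/T₁ = (P₂/P₁)^(1/4) = (0.561)^(1/4) = 0.865447.
T₂ = 2.026×10⁴ × 0.865447 = 1.75×10⁴ K.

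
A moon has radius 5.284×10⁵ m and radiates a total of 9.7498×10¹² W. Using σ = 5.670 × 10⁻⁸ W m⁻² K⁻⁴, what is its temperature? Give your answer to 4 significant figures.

T ≈ 83.67 K

Surface area A = 4πR² = 4π(5.284×10⁵ m)² = 3.50861×10¹² m².
P = σAT⁴ ⇒ T = (P/(σA))^(1/4) = (9.7498×10¹²/(5.670×10⁻⁸×3.50861×10¹²))^(1/4) = 83.67 K.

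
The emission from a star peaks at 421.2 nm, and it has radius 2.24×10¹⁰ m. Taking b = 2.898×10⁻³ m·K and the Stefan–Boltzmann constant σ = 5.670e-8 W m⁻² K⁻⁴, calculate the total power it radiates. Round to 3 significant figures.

P ≈ 8.01×10²⁹ W

Wien's law: T = b/λ_max = 2.898×10⁻³/4.212×10⁻⁷ = 6880.34 K.
Surface area A = 4πR² = 4π(2.24×10¹⁰ m)² = 6.30530×10²¹ m².
Then P = σAT⁴ = 5.670×10⁻⁸×6.30530×10²¹×(6880.34)⁴ = 8.01×10²⁹ W.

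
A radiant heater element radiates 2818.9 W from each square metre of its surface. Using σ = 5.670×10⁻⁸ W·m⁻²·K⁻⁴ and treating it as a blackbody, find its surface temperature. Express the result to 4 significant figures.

T ≈ 472.2 K

I = σT⁴, so T = (I/σ)^(1/4) = (2818.9/(5.670×10⁻⁸))^(1/4) = 472.2 K.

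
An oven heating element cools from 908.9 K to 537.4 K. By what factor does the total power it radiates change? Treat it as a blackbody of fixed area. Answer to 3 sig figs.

P₂/P₁ ≈ 0.122

P ∝ T⁴, so P₂/P₁ = (T₂/T₁)⁴ = (537.4/908.9)⁴ = (0.591264)⁴ = 0.122.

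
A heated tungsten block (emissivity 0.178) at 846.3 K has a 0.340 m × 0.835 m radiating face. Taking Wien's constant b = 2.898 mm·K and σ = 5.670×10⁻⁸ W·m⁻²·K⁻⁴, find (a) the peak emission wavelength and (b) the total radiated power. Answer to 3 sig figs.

λ_max ≈ 3.42 μm; P ≈ 1.47×10³ W

(a) λ_max = b/T = 2.898×10⁻³/846.3 = 3.424×10⁻⁶ m = 3.42 μm.
Area A = 0.340 × 0.835 = 0.2839 m².
(b) P = εσAT⁴ = 0.178×5.670×10⁻⁸×0.2839×(846.3)⁴ = 1.47×10³ W.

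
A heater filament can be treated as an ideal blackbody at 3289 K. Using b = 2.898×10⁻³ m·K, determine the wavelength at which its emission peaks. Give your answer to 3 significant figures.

Wien's displacement law: λ_max = b/T = (2.898×10⁻³ m·K)/(3289 K) = 8.811×10⁻⁷ m.
That is 0.881 μm, in the infrared range.

λ_max ≈ 0.881 μm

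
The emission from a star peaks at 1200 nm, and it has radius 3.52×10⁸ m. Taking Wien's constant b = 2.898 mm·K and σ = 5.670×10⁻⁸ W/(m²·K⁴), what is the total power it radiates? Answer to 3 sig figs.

Wien's law: T = b/λ_max = 2.898×10⁻³/1.200×10⁻⁶ = 2415.00 K.
Surface area A = 4πR² = 4π(3.52×10⁸ m)² = 1.55702×10¹⁸ m².
Then P = σAT⁴ = 5.670×10⁻⁸×1.55702×10¹⁸×(2415.00)⁴ = 3.00×10²⁴ W.

P ≈ 3.00×10²⁴ W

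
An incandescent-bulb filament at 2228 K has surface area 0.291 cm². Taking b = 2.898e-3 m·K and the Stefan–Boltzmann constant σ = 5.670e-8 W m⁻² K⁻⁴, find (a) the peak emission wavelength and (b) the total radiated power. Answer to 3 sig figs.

(a) λ_max = b/T = 2.898×10⁻³/2228 = 1.301×10⁻⁶ m = 1.30×10³ nm.
Area A = 0.291 cm² = 2.91×10⁻⁵ m².
(b) P = σAT⁴ = 5.670×10⁻⁸×2.91×10⁻⁵×(2228)⁴ = 40.7 W.

λ_max ≈ 1.30×10³ nm; P ≈ 40.7 W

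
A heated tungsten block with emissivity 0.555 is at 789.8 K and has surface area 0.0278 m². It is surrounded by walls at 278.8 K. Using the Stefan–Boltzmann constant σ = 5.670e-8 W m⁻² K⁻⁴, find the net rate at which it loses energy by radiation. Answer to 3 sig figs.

Net loss ≈ 335 W

Area A = 0.0278 m².
Net radiated power P_net = εσA(T⁴ − T₀⁴) = 0.555×5.670×10⁻⁸×0.0278×(789.8⁴ − 278.8⁴).
T⁴ − T₀⁴ = 3.89107×10¹¹ − 6.04187×10⁹ = 3.83065×10¹¹ K⁴, so P_net = 335 W.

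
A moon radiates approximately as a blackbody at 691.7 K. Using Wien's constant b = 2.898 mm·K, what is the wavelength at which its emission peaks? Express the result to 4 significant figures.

Wien's displacement law: λ_max = b/T = (2.898×10⁻³ m·K)/(691.7 K) = 4.1897×10⁻⁶ m.
That is 4.190 μm, in the infrared range.

λ_max ≈ 4.190 μm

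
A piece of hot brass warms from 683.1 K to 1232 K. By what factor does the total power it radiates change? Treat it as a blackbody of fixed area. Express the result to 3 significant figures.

P ∝ T⁴, so P₂/P₁ = (T₂/T₁)⁴ = (1232/683.1)⁴ = (1.80354)⁴ = 10.6.

P₂/P₁ ≈ 10.6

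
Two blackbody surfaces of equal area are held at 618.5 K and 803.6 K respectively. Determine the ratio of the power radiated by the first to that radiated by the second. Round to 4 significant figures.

With equal areas, P₁/P₂ = (T₁/T₂)⁴ = (618.5/803.6)⁴ = 0.3509.

P₁/P₂ ≈ 0.3509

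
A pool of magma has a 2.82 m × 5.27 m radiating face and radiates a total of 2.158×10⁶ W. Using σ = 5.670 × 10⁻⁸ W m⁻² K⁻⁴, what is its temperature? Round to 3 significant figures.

Area A = 2.82 × 5.27 = 14.8614 m².
P = σAT⁴ ⇒ T = (P/(σA))^(1/4) = (2.158×10⁶/(5.670×10⁻⁸×14.8614))^(1/4) = 1.27×10³ K.

T ≈ 1.27×10³ K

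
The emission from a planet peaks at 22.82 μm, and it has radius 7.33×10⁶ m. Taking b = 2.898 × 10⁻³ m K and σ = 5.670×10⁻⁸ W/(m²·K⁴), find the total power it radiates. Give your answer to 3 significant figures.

Wien's law: T = b/λ_max = 2.898×10⁻³/2.282×10⁻⁵ = 126.994 K.
Surface area A = 4πR² = 4π(7.33×10⁶ m)² = 6.75177×10¹⁴ m².
Then P = σAT⁴ = 5.670×10⁻⁸×6.75177×10¹⁴×(126.994)⁴ = 9.96×10¹⁵ W.

P ≈ 9.96×10¹⁵ W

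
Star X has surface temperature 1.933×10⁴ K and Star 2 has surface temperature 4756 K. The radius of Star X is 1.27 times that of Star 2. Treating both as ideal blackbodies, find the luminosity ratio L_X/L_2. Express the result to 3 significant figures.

L_X/L_2 ≈ 440

L ∝ R²T⁴, so L_X/L_2 = (R_X/R_2)²(T_X/T_2)⁴ = (1.27)² × (1.933×10⁴/4756)⁴ = 1.6129 × 272.873 = 440.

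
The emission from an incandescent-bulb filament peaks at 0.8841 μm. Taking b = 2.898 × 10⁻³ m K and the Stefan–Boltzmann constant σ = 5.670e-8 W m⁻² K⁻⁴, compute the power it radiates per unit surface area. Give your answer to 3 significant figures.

I ≈ 6.55×10⁶ W/m²

Wien's law: T = b/λ_max = 2.898×10⁻³/8.841×10⁻⁷ = 3277.91 K.
Then I = σT⁴ = 5.670×10⁻⁸×(3277.91)⁴ = 6.55×10⁶ W/m².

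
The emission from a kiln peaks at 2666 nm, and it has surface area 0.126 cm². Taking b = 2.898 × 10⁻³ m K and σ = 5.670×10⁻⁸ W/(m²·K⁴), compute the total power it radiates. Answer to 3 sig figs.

P ≈ 0.997 W

Wien's law: T = b/λ_max = 2.898×10⁻³/2.666×10⁻⁶ = 1087.02 K.
Area A = 0.126 cm² = 1.26×10⁻⁵ m².
Then P = σAT⁴ = 5.670×10⁻⁸×1.26×10⁻⁵×(1087.02)⁴ = 0.997 W.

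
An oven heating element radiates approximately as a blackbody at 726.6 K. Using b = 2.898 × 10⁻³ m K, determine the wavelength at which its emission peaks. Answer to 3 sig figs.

Wien's displacement law: λ_max = b/T = (2.898×10⁻³ m·K)/(726.6 K) = 3.988×10⁻⁶ m.
That is 3.99 μm, in the infrared range.

λ_max ≈ 3.99 μm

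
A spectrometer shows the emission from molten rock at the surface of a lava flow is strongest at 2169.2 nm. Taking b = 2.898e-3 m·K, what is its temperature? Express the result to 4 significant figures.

Wien's law gives T = b/λ_max = (2.898×10⁻³ m·K)/(2.1692×10⁻⁶ m) = 1336 K.

T ≈ 1336 K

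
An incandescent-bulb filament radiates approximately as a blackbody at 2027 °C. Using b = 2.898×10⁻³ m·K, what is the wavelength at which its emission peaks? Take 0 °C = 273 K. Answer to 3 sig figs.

T = 2027 °C + 273 = 2300 K.
Wien's displacement law: λ_max = b/T = (2.898×10⁻³ m·K)/(2300 K) = 1.260×10⁻⁶ m.
That is 1.26×10³ nm, in the infrared range.

λ_max ≈ 1.26×10³ nm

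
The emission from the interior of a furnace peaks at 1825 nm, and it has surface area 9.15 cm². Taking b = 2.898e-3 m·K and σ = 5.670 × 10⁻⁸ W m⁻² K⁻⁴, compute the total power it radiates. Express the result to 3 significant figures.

P ≈ 330 W

Wien's law: T = b/λ_max = 2.898×10⁻³/1.825×10⁻⁶ = 1587.95 K.
Area A = 9.15 cm² = 9.15×10⁻⁴ m².
Then P = σAT⁴ = 5.670×10⁻⁸×9.15×10⁻⁴×(1587.95)⁴ = 330 W.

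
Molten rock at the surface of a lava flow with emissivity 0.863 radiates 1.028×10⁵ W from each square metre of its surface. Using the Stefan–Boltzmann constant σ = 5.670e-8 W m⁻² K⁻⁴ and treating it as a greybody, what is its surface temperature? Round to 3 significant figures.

T ≈ 1.20×10³ K

I = εσT⁴, so T = (I/εσ)^(1/4) = (1.028×10⁵/(0.863×5.670×10⁻⁸))^(1/4) = 1.20×10³ K.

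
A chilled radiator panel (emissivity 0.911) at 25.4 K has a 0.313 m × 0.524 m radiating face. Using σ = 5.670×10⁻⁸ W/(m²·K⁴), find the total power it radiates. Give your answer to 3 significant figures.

Area A = 0.313 × 0.524 = 0.164012 m².
P = εσAT⁴ = 0.911 × 5.670×10⁻⁸ × 0.164012 × (25.4)⁴ = 3.53×10⁻³ W.

P ≈ 3.53×10⁻³ W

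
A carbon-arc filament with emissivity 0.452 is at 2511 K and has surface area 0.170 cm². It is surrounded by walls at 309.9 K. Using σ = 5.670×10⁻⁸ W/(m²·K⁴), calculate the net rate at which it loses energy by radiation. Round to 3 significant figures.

Area A = 0.170 cm² = 1.70×10⁻⁵ m².
Net radiated power P_net = εσA(T⁴ − T₀⁴) = 0.452×5.670×10⁻⁸×1.70×10⁻⁵×(2511⁴ − 309.9⁴).
T⁴ − T₀⁴ = 3.97546×10¹³ − 9.22330×10⁹ = 3.97454×10¹³ K⁴, so P_net = 17.3 W.

Net loss ≈ 17.3 W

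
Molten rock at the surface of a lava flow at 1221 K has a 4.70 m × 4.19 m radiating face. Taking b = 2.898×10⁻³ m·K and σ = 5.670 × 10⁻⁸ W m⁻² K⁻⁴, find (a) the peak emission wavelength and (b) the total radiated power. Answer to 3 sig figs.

λ_max ≈ 2.37×10³ nm; P ≈ 2.48×10⁶ W

(a) λ_max = b/T = 2.898×10⁻³/1221 = 2.373×10⁻⁶ m = 2.37×10³ nm.
Area A = 4.70 × 4.19 = 19.693 m².
(b) P = σAT⁴ = 5.670×10⁻⁸×19.693×(1221)⁴ = 2.48×10⁶ W.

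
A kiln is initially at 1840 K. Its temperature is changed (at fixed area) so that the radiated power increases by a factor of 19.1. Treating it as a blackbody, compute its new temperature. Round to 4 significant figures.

P ∝ T⁴, so T₂/T₁ = (P₂/P₁)^(1/4) = (19.1)^(1/4) = 2.09054.
T₂ = 1840 × 2.09054 = 3847 K.

T₂ ≈ 3847 K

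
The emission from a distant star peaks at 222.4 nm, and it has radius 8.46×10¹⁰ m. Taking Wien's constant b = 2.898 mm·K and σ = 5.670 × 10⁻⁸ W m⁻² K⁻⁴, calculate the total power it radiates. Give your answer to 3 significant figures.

Wien's law: T = b/λ_max = 2.898×10⁻³/2.224×10⁻⁷ = 13030.6 K.
Surface area A = 4πR² = 4π(8.46×10¹⁰ m)² = 8.99395×10²² m².
Then P = σAT⁴ = 5.670×10⁻⁸×8.99395×10²²×(13030.6)⁴ = 1.47×10³² W.

P ≈ 1.47×10³² W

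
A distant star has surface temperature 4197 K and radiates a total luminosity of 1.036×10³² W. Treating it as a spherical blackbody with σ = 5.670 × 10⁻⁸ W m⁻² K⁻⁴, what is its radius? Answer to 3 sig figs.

L = 4πR²σT⁴ ⇒ R = √(L/(4πσT⁴)).
σT⁴ = 1.75930×10⁷ W/m², so R = √(1.036×10³²/(4π×1.75930×10⁷)) = 6.85×10¹¹ m.

R ≈ 6.85×10¹¹ m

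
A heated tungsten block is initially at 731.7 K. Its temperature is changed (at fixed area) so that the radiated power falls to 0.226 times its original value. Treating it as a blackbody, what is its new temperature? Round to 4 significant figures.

T₂ ≈ 504.5 K

P ∝ T⁴, so T₂/T₁ = (P₂/P₁)^(1/4) = (0.226)^(1/4) = 0.689489.
T₂ = 731.7 × 0.689489 = 504.5 K.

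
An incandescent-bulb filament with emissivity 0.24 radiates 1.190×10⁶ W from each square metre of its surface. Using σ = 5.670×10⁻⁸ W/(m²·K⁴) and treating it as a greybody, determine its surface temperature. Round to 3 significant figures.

T ≈ 3.06×10³ K

I = εσT⁴, so T = (I/εσ)^(1/4) = (1.190×10⁶/(0.24×5.670×10⁻⁸))^(1/4) = 3.06×10³ K.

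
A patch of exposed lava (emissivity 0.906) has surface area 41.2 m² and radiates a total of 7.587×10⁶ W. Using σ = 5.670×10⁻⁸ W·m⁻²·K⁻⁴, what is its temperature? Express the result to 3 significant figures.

T ≈ 1.38×10³ K

Area A = 41.2 m².
P = εσAT⁴ ⇒ T = (P/(εσA))^(1/4) = (7.587×10⁶/(0.906×5.670×10⁻⁸×41.2))^(1/4) = 1.38×10³ K.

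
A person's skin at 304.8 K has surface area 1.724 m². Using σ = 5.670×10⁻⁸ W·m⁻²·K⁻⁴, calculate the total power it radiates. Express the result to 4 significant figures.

Area A = 1.724 m².
P = σAT⁴ = 5.670×10⁻⁸ × 1.724 × (304.8)⁴ = 843.7 W.

P ≈ 843.7 W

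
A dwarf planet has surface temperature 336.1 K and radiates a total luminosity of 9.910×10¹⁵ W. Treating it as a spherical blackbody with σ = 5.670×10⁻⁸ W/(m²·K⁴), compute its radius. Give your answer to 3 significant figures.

R ≈ 1.04×10⁶ m

L = 4πR²σT⁴ ⇒ R = √(L/(4πσT⁴)).
σT⁴ = 723.531 W/m², so R = √(9.910×10¹⁵/(4π×723.531)) = 1.04×10⁶ m.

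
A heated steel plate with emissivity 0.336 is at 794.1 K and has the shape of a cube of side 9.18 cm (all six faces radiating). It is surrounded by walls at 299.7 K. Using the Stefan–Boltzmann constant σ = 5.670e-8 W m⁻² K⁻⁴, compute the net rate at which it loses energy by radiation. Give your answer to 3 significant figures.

Net loss ≈ 375 W

Area A = 6s² = 6×(0.0918 m)² = 0.0505634 m².
Net radiated power P_net = εσA(T⁴ − T₀⁴) = 0.336×5.670×10⁻⁸×0.0505634×(794.1⁴ − 299.7⁴).
T⁴ − T₀⁴ = 3.97650×10¹¹ − 8.06765×10⁹ = 3.89582×10¹¹ K⁴, so P_net = 375 W.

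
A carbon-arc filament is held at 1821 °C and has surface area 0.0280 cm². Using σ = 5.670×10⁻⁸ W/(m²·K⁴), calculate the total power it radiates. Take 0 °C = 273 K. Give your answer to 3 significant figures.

T = 1821 °C + 273 = 2094 K.
Area A = 0.0280 cm² = 2.80×10⁻⁶ m².
P = σAT⁴ = 5.670×10⁻⁸ × 2.80×10⁻⁶ × (2094)⁴ = 3.05 W.

P ≈ 3.05 W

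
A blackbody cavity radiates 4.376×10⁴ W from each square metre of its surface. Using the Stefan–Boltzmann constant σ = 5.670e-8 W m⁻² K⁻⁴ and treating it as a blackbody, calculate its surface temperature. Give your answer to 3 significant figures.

T ≈ 937 K

I = σT⁴, so T = (I/σ)^(1/4) = (4.376×10⁴/(5.670×10⁻⁸))^(1/4) = 937 K.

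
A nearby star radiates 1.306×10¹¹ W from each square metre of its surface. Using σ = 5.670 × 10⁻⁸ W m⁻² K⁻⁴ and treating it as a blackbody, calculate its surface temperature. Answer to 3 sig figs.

T ≈ 3.90×10⁴ K

I = σT⁴, so T = (I/σ)^(1/4) = (1.306×10¹¹/(5.670×10⁻⁸))^(1/4) = 3.90×10⁴ K.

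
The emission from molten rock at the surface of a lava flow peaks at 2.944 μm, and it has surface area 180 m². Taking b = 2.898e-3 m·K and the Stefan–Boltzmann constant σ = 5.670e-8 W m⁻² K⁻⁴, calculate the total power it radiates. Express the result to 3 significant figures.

P ≈ 9.58×10⁶ W

Wien's law: T = b/λ_max = 2.898×10⁻³/2.944×10⁻⁶ = 984.375 K.
Area A = 180 m².
Then P = σAT⁴ = 5.670×10⁻⁸×180×(984.375)⁴ = 9.58×10⁶ W.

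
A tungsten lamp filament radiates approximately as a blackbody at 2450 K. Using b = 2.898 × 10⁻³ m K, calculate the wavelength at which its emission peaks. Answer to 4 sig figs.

Wien's displacement law: λ_max = b/T = (2.898×10⁻³ m·K)/(2450 K) = 1.1829×10⁻⁶ m.
That is 1.183 μm, in the infrared range.

λ_max ≈ 1.183 μm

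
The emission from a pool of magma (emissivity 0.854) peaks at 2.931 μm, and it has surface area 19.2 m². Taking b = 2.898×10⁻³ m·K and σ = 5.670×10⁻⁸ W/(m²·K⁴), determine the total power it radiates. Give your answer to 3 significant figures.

P ≈ 8.89×10⁵ W

Wien's law: T = b/λ_max = 2.898×10⁻³/2.931×10⁻⁶ = 988.741 K.
Area A = 19.2 m².
Then P = εσAT⁴ = 0.854×5.670×10⁻⁸×19.2×(988.741)⁴ = 8.89×10⁵ W.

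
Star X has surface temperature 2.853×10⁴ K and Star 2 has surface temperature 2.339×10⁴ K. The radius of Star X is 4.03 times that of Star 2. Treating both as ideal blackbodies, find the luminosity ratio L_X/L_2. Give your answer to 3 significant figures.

L_X/L_2 ≈ 35.9

L ∝ R²T⁴, so L_X/L_2 = (R_X/R_2)²(T_X/T_2)⁴ = (4.03)² × (2.853×10⁴/2.339×10⁴)⁴ = 16.2409 × 2.21353 = 35.9.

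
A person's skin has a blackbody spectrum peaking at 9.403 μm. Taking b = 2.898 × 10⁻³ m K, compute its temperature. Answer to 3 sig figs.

Wien's law gives T = b/λ_max = (2.898×10⁻³ m·K)/(9.403×10⁻⁶ m) = 308 K.

T ≈ 308 K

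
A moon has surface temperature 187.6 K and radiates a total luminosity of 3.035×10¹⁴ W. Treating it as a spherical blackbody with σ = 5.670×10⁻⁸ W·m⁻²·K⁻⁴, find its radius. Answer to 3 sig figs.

L = 4πR²σT⁴ ⇒ R = √(L/(4πσT⁴)).
σT⁴ = 70.2287 W/m², so R = √(3.035×10¹⁴/(4π×70.2287)) = 5.86×10⁵ m.

R ≈ 5.86×10⁵ m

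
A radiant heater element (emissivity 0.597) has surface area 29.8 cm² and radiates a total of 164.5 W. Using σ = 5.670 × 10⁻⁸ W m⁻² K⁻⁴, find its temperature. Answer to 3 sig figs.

Area A = 29.8 cm² = 2.98×10⁻³ m².
P = εσAT⁴ ⇒ T = (P/(εσA))^(1/4) = (164.5/(0.597×5.670×10⁻⁸×2.98×10⁻³))^(1/4) = 1.13×10³ K.

T ≈ 1.13×10³ K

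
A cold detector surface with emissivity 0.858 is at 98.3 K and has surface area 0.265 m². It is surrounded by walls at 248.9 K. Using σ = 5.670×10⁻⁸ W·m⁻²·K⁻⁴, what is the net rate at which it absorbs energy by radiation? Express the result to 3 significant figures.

Net gain ≈ 48.3 W

Area A = 0.265 m².
Net radiated power P_net = εσA(T⁴ − T₀⁴) = 0.858×5.670×10⁻⁸×0.265×(98.3⁴ − 248.9⁴).
T⁴ − T₀⁴ = 9.33714×10⁷ − 3.83795×10⁹ = -3.74458×10⁹ K⁴, so P_net = -48.3 W — negative, meaning a net gain of 48.3 W.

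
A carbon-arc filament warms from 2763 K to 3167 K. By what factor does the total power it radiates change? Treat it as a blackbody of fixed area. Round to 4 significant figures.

P₂/P₁ ≈ 1.726

P ∝ T⁴, so P₂/P₁ = (T₂/T₁)⁴ = (3167/2763)⁴ = (1.14622)⁴ = 1.726.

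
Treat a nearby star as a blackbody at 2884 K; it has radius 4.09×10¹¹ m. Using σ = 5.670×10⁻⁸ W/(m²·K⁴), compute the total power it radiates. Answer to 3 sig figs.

Surface area A = 4πR² = 4π(4.09×10¹¹ m)² = 2.10212×10²⁴ m².
P = σAT⁴ = 5.670×10⁻⁸ × 2.10212×10²⁴ × (2884)⁴ = 8.25×10³⁰ W.

P ≈ 8.25×10³⁰ W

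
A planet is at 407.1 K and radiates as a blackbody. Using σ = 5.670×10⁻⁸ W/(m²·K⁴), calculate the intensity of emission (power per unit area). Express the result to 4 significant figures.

Stefan–Boltzmann: I = σT⁴ = 5.670×10⁻⁸ × (407.1)⁴ = 1557 W/m².

I ≈ 1557 W/m²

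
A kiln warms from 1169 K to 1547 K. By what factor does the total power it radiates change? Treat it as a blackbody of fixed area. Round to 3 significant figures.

P ∝ T⁴, so P₂/P₁ = (T₂/T₁)⁴ = (1547/1169)⁴ = (1.32335)⁴ = 3.07.

P₂/P₁ ≈ 3.07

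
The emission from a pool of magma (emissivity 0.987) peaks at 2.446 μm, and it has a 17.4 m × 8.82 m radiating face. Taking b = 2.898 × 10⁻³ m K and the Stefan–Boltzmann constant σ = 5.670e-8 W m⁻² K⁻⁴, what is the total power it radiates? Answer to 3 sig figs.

Wien's law: T = b/λ_max = 2.898×10⁻³/2.446×10⁻⁶ = 1184.79 K.
Area A = 17.4 × 8.82 = 153.468 m².
Then P = εσAT⁴ = 0.987×5.670×10⁻⁸×153.468×(1184.79)⁴ = 1.69×10⁷ W.

P ≈ 1.69×10⁷ W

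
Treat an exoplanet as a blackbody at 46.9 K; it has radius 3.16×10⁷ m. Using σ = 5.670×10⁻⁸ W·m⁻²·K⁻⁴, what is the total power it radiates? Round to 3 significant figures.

P ≈ 3.44×10¹⁵ W

Surface area A = 4πR² = 4π(3.16×10⁷ m)² = 1.25483×10¹⁶ m².
P = σAT⁴ = 5.670×10⁻⁸ × 1.25483×10¹⁶ × (46.9)⁴ = 3.44×10¹⁵ W.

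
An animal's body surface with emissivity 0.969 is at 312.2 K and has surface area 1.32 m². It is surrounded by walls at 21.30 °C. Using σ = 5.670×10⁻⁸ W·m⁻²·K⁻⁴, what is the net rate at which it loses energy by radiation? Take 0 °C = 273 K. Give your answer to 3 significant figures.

Surroundings: T = 21.30 °C + 273 = 294.30 K.
Area A = 1.32 m².
Net radiated power P_net = εσA(T⁴ − T₀⁴) = 0.969×5.670×10⁻⁸×1.32×(312.2⁴ − 294.30⁴).
T⁴ − T₀⁴ = 9.50017×10⁹ − 7.50172×10⁹ = 1.99845×10⁹ K⁴, so P_net = 145 W.

Net loss ≈ 145 W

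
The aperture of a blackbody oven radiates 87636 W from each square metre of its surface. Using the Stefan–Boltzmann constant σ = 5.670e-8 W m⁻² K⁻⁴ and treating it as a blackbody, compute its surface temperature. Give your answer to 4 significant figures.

T ≈ 1115 K

I = σT⁴, so T = (I/σ)^(1/4) = (87636/(5.670×10⁻⁸))^(1/4) = 1115 K.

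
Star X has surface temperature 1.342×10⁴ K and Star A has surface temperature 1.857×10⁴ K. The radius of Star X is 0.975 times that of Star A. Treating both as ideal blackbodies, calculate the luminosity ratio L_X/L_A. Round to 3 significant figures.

L_X/L_A ≈ 0.259

L ∝ R²T⁴, so L_X/L_A = (R_X/R_A)²(T_X/T_A)⁴ = (0.975)² × (1.342×10⁴/1.857×10⁴)⁴ = 0.950625 × 0.272749 = 0.259.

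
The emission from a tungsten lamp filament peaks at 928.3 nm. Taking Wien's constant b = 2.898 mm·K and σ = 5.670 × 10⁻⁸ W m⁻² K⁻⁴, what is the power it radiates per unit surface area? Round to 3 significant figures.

I ≈ 5.39×10⁶ W/m²

Wien's law: T = b/λ_max = 2.898×10⁻³/9.283×10⁻⁷ = 3121.84 K.
Then I = σT⁴ = 5.670×10⁻⁸×(3121.84)⁴ = 5.39×10⁶ W/m².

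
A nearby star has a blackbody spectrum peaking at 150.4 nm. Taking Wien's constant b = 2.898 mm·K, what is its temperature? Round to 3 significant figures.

T ≈ 1.93×10⁴ K

Wien's law gives T = b/λ_max = (2.898×10⁻³ m·K)/(1.504×10⁻⁷ m) = 1.93×10⁴ K.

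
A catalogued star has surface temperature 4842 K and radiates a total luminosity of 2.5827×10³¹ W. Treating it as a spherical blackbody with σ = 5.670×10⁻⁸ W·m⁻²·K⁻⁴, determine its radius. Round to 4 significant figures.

R ≈ 2.568×10¹¹ m

L = 4πR²σT⁴ ⇒ R = √(L/(4πσT⁴)).
σT⁴ = 3.11661×10⁷ W/m², so R = √(2.5827×10³¹/(4π×3.11661×10⁷)) = 2.568×10¹¹ m.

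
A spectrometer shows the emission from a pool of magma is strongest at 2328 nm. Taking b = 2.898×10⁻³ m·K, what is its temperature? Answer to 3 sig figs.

Wien's law gives T = b/λ_max = (2.898×10⁻³ m·K)/(2.328×10⁻⁶ m) = 1.24×10³ K.

T ≈ 1.24×10³ K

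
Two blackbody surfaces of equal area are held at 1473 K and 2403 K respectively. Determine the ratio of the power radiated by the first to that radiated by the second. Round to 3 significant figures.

P₁/P₂ ≈ 0.141

With equal areas, P₁/P₂ = (T₁/T₂)⁴ = (1473/2403)⁴ = 0.141.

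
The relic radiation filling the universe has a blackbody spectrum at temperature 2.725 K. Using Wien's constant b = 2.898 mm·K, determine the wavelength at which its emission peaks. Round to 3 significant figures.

λ_max ≈ 1.06 mm

Wien's displacement law: λ_max = b/T = (2.898×10⁻³ m·K)/(2.725 K) = 1.063×10⁻³ m.
That is 1.06 mm, in the microwave range.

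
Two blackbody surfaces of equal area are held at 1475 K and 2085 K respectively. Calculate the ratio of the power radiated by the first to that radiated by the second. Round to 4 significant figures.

P₁/P₂ ≈ 0.2505

With equal areas, P₁/P₂ = (T₁/T₂)⁴ = (1475/2085)⁴ = 0.2505.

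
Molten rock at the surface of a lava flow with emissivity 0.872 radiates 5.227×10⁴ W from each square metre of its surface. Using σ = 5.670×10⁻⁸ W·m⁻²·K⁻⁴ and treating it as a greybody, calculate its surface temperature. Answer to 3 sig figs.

I = εσT⁴, so T = (I/εσ)^(1/4) = (5.227×10⁴/(0.872×5.670×10⁻⁸))^(1/4) = 1.01×10³ K.

T ≈ 1.01×10³ K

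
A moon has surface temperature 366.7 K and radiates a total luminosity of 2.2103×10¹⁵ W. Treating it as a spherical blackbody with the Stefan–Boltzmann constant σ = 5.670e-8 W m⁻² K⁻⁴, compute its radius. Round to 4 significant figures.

R ≈ 4.142×10⁵ m

L = 4πR²σT⁴ ⇒ R = √(L/(4πσT⁴)).
σT⁴ = 1025.24 W/m², so R = √(2.2103×10¹⁵/(4π×1025.24)) = 4.142×10⁵ m.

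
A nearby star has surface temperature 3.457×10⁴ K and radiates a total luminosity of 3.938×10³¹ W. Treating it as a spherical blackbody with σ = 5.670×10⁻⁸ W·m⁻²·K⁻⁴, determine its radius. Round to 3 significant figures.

L = 4πR²σT⁴ ⇒ R = √(L/(4πσT⁴)).
σT⁴ = 8.09805×10¹⁰ W/m², so R = √(3.938×10³¹/(4π×8.09805×10¹⁰)) = 6.22×10⁹ m.

R ≈ 6.22×10⁹ m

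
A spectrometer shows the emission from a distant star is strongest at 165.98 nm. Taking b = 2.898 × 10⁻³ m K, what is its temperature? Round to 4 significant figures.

T ≈ 1.746×10⁴ K

Wien's law gives T = b/λ_max = (2.898×10⁻³ m·K)/(1.6598×10⁻⁷ m) = 1.746×10⁴ K.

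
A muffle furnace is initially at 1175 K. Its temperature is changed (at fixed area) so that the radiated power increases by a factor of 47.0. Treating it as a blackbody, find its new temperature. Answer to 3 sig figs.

P ∝ T⁴, so T₂/T₁ = (P₂/P₁)^(1/4) = (47.0)^(1/4) = 2.61833.
T₂ = 1175 × 2.61833 = 3.08×10³ K.

T₂ ≈ 3.08×10³ K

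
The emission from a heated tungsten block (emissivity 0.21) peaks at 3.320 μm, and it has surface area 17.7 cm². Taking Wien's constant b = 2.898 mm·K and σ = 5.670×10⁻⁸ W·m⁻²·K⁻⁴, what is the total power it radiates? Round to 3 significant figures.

P ≈ 12.2 W

Wien's law: T = b/λ_max = 2.898×10⁻³/3.320×10⁻⁶ = 872.892 K.
Area A = 17.7 cm² = 1.77×10⁻³ m².
Then P = εσAT⁴ = 0.21×5.670×10⁻⁸×1.77×10⁻³×(872.892)⁴ = 12.2 W.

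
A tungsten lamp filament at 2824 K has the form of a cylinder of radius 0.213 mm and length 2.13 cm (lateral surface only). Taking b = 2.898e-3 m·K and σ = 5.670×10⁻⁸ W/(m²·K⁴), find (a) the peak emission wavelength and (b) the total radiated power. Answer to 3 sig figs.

λ_max ≈ 1.03 μm; P ≈ 103 W

(a) λ_max = b/T = 2.898×10⁻³/2824 = 1.026×10⁻⁶ m = 1.03 μm.
Lateral area A = 2πrL = 2π×2.13×10⁻⁴×0.0213 = 2.85062×10⁻⁵ m².
(b) P = σAT⁴ = 5.670×10⁻⁸×2.85062×10⁻⁵×(2824)⁴ = 103 W.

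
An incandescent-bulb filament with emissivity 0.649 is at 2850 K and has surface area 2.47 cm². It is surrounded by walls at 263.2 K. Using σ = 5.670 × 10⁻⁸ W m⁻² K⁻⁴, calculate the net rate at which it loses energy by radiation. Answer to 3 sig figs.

Area A = 2.47 cm² = 2.47×10⁻⁴ m².
Net radiated power P_net = εσA(T⁴ − T₀⁴) = 0.649×5.670×10⁻⁸×2.47×10⁻⁴×(2850⁴ − 263.2⁴).
T⁴ − T₀⁴ = 6.59750×10¹³ − 4.79892×10⁹ = 6.59702×10¹³ K⁴, so P_net = 600 W.

Net loss ≈ 600 W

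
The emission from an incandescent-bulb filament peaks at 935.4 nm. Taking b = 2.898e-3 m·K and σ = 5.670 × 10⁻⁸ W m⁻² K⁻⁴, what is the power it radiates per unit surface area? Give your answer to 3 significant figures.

Wien's law: T = b/λ_max = 2.898×10⁻³/9.354×10⁻⁷ = 3098.14 K.
Then I = σT⁴ = 5.670×10⁻⁸×(3098.14)⁴ = 5.22×10⁶ W/m².

I ≈ 5.22×10⁶ W/m²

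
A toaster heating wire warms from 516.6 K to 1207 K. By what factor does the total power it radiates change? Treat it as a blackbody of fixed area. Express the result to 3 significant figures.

P₂/P₁ ≈ 29.8

P ∝ T⁴, so P₂/P₁ = (T₂/T₁)⁴ = (1207/516.6)⁴ = (2.33643)⁴ = 29.8.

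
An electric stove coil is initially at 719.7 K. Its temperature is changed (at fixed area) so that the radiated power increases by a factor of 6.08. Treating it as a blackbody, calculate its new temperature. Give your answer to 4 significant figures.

T₂ ≈ 1130 K

P ∝ T⁴, so T₂/T₁ = (P₂/P₁)^(1/4) = (6.08)^(1/4) = 1.57028.
T₂ = 719.7 × 1.57028 = 1130 K.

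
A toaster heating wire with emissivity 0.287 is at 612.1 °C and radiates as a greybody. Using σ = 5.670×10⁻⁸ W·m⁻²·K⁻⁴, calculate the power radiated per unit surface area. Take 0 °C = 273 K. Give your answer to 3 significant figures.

I ≈ 9.99×10³ W/m²

T = 612.1 °C + 273 = 885.1 K.
Stefan–Boltzmann: I = εσT⁴ = 0.287 × 5.670×10⁻⁸ × (885.1)⁴ = 9.99×10³ W/m².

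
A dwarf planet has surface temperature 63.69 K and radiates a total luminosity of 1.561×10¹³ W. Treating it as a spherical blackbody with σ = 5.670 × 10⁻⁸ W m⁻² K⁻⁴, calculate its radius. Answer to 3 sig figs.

R ≈ 1.15×10⁶ m

L = 4πR²σT⁴ ⇒ R = √(L/(4πσT⁴)).
σT⁴ = 0.932971 W/m², so R = √(1.561×10¹³/(4π×0.932971)) = 1.15×10⁶ m.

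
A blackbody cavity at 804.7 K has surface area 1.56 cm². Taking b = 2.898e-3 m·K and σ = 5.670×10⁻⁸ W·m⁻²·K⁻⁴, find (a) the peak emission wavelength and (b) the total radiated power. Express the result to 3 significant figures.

(a) λ_max = b/T = 2.898×10⁻³/804.7 = 3.601×10⁻⁶ m = 3.60 μm.
Area A = 1.56 cm² = 1.56×10⁻⁴ m².
(b) P = σAT⁴ = 5.670×10⁻⁸×1.56×10⁻⁴×(804.7)⁴ = 3.71 W.

λ_max ≈ 3.60 μm; P ≈ 3.71 W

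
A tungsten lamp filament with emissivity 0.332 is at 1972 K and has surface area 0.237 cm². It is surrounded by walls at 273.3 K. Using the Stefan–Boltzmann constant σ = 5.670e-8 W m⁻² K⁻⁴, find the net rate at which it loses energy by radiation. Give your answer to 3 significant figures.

Net loss ≈ 6.74 W

Area A = 0.237 cm² = 2.37×10⁻⁵ m².
Net radiated power P_net = εσA(T⁴ − T₀⁴) = 0.332×5.670×10⁻⁸×2.37×10⁻⁵×(1972⁴ − 273.3⁴).
T⁴ − T₀⁴ = 1.51226×10¹³ − 5.57903×10⁹ = 1.51170×10¹³ K⁴, so P_net = 6.74 W.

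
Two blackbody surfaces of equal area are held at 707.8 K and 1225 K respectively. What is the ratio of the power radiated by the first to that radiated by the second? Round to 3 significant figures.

P₁/P₂ ≈ 0.111

With equal areas, P₁/P₂ = (T₁/T₂)⁴ = (707.8/1225)⁴ = 0.111.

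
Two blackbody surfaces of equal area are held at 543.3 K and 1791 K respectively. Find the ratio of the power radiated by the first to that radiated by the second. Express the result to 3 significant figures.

With equal areas, P₁/P₂ = (T₁/T₂)⁴ = (543.3/1791)⁴ = 8.47×10⁻³.

P₁/P₂ ≈ 8.47×10⁻³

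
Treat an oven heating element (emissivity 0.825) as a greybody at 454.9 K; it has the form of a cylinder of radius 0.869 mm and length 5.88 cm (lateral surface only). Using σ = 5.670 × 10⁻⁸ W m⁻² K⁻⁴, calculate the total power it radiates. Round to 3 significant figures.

Lateral area A = 2πrL = 2π×8.69×10⁻⁴×0.0588 = 3.21053×10⁻⁴ m².
P = εσAT⁴ = 0.825 × 5.670×10⁻⁸ × 3.21053×10⁻⁴ × (454.9)⁴ = 0.643 W.

P ≈ 0.643 W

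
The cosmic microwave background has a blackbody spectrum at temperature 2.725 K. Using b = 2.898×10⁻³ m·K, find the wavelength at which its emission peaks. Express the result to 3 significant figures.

Wien's displacement law: λ_max = b/T = (2.898×10⁻³ m·K)/(2.725 K) = 1.063×10⁻³ m.
That is 1.06×10⁻³ m, in the microwave range.

λ_max ≈ 1.06×10⁻³ m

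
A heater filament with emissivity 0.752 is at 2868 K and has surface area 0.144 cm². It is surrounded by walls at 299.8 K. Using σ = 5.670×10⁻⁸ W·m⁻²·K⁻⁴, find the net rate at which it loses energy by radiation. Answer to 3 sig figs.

Net loss ≈ 41.5 W

Area A = 0.144 cm² = 1.44×10⁻⁵ m².
Net radiated power P_net = εσA(T⁴ − T₀⁴) = 0.752×5.670×10⁻⁸×1.44×10⁻⁵×(2868⁴ − 299.8⁴).
T⁴ − T₀⁴ = 6.76576×10¹³ − 8.07842×10⁹ = 6.76495×10¹³ K⁴, so P_net = 41.5 W.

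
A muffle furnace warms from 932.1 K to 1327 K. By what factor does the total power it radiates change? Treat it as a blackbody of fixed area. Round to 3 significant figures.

P ∝ T⁴, so P₂/P₁ = (T₂/T₁)⁴ = (1327/932.1)⁴ = (1.42367)⁴ = 4.11.

P₂/P₁ ≈ 4.11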